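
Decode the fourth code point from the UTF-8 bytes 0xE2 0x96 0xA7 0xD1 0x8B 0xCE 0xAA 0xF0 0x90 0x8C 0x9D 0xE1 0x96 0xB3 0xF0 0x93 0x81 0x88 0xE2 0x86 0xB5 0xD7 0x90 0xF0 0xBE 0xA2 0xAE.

U+1031D

Offset 0: leading byte 0xE2 = 11100010 → 3-byte char #1 = E2 96 A7.
Offset 3: leading byte 0xD1 = 11010001 → 2-byte char #2 = D1 8B.
Offset 5: leading byte 0xCE = 11001110 → 2-byte char #3 = CE AA.
Offset 7: leading byte 0xF0 = 11110000 → 4-byte char #4 = F0 90 8C 9D.
Leading byte 0xF0 = 11110000 matches 11110xxx → 4-byte sequence.
Byte 1: 0xF0 = 11110000, payload 000 (3 bits).
Byte 2: 0x90 = 10010000 (10xxxxxx ✓), payload 010000.
Byte 3: 0x8C = 10001100 (10xxxxxx ✓), payload 001100.
Byte 4: 0x9D = 10011101 (10xxxxxx ✓), payload 011101.
Concatenate: 000010000001100011101 = 0x1031D (21 bits → U+1031D).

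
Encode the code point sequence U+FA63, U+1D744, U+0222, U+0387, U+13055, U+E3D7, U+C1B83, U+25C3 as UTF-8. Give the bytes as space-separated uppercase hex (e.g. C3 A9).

EF A9 A3 F0 9D 9D 84 C8 A2 CE 87 F0 93 81 95 EE 8F 97 F3 81 AE 83 E2 97 83

U+FA63: 3-byte form → EF A9 A3.
U+1D744: 4-byte form → F0 9D 9D 84.
U+0222: 2-byte form → C8 A2.
U+0387: 2-byte form → CE 87.
U+13055: 4-byte form → F0 93 81 95.
U+E3D7: 3-byte form → EE 8F 97.
U+C1B83: 4-byte form → F3 81 AE 83.
U+25C3: 3-byte form → E2 97 83.
Concatenated (25 bytes): EF A9 A3 F0 9D 9D 84 C8 A2 CE 87 F0 93 81 95 EE 8F 97 F3 81 AE 83 E2 97 83.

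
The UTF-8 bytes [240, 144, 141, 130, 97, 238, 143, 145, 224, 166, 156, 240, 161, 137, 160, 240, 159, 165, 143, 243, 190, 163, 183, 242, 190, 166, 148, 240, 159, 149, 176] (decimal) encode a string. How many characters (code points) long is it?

9

Byte at offset 0: 0xF0 = 11110000 → 4-byte char (#1). Advance 4.
Byte at offset 4: 0x61 = 01100001 → 1-byte char (#2). Advance 1.
Byte at offset 5: 0xEE = 11101110 → 3-byte char (#3). Advance 3.
Byte at offset 8: 0xE0 = 11100000 → 3-byte char (#4). Advance 3.
Byte at offset 11: 0xF0 = 11110000 → 4-byte char (#5). Advance 4.
Byte at offset 15: 0xF0 = 11110000 → 4-byte char (#6). Advance 4.
Byte at offset 19: 0xF3 = 11110011 → 4-byte char (#7). Advance 4.
Byte at offset 23: 0xF2 = 11110010 → 4-byte char (#8). Advance 4.
Byte at offset 27: 0xF0 = 11110000 → 4-byte char (#9). Advance 4.
Reached end at offset 31 after 9 code points.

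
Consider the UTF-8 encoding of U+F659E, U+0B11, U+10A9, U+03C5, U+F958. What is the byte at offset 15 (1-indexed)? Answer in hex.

0x98

1-indexed offset 15 is 0-indexed offset 14.
U+F659E → 4-byte form F3 B6 96 9E at offsets 0–3.
U+0B11 → 3-byte form E0 AC 91 at offsets 4–6.
U+10A9 → 3-byte form E1 82 A9 at offsets 7–9.
U+03C5 → 2-byte form CF 85 at offsets 10–11.
U+F958 → 3-byte form EF A5 98 at offsets 12–14.
Offset 14 falls in char 5's range; it's byte 3 of EF A5 98 = 0x98.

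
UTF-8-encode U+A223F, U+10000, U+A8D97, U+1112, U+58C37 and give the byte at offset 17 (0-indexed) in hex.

U+A223F → 4-byte form F2 A2 88 BF at offsets 0–3.
U+10000 → 4-byte form F0 90 80 80 at offsets 4–7.
U+A8D97 → 4-byte form F2 A8 B6 97 at offsets 8–11.
U+1112 → 3-byte form E1 84 92 at offsets 12–14.
U+58C37 → 4-byte form F1 98 B0 B7 at offsets 15–18.
Offset 17 falls in char 5's range; it's byte 3 of F1 98 B0 B7 = 0xB0.

0xB0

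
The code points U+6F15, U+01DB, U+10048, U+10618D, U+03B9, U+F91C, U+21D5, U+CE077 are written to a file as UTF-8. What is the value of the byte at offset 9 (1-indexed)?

0x88

1-indexed offset 9 is 0-indexed offset 8.
U+6F15 → 3-byte form E6 BC 95 at offsets 0–2.
U+01DB → 2-byte form C7 9B at offsets 3–4.
U+10048 → 4-byte form F0 90 81 88 at offsets 5–8.
Offset 8 falls in char 3's range; it's byte 4 of F0 90 81 88 = 0x88.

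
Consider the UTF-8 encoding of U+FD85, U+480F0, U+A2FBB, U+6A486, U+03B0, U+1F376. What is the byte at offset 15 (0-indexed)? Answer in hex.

U+FD85 → 3-byte form EF B6 85 at offsets 0–2.
U+480F0 → 4-byte form F1 88 83 B0 at offsets 3–6.
U+A2FBB → 4-byte form F2 A2 BE BB at offsets 7–10.
U+6A486 → 4-byte form F1 AA 92 86 at offsets 11–14.
U+03B0 → 2-byte form CE B0 at offsets 15–16.
Offset 15 falls in char 5's range; it's byte 1 of CE B0 = 0xCE.

0xCE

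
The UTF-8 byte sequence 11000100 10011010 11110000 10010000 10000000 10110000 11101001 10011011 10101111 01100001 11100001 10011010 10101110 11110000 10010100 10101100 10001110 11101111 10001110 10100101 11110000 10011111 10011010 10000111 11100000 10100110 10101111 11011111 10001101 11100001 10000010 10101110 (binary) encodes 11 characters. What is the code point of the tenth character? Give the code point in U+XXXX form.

U+07CD

Offset 0: leading byte 0xC4 = 11000100 → 2-byte char #1 = C4 9A.
Offset 2: leading byte 0xF0 = 11110000 → 4-byte char #2 = F0 90 80 B0.
Offset 6: leading byte 0xE9 = 11101001 → 3-byte char #3 = E9 9B AF.
Offset 9: leading byte 0x61 = 01100001 → 1-byte char #4 = 61.
Offset 10: leading byte 0xE1 = 11100001 → 3-byte char #5 = E1 9A AE.
Offset 13: leading byte 0xF0 = 11110000 → 4-byte char #6 = F0 94 AC 8E.
Offset 17: leading byte 0xEF = 11101111 → 3-byte char #7 = EF 8E A5.
Offset 20: leading byte 0xF0 = 11110000 → 4-byte char #8 = F0 9F 9A 87.
Offset 24: leading byte 0xE0 = 11100000 → 3-byte char #9 = E0 A6 AF.
Offset 27: leading byte 0xDF = 11011111 → 2-byte char #10 = DF 8D.
Leading byte 0xDF = 11011111 matches 110xxxxx → 2-byte sequence.
Byte 1: 0xDF = 11011111, payload 11111 (5 bits).
Byte 2: 0x8D = 10001101 (10xxxxxx ✓), payload 001101.
Concatenate: 11111001101 = 0x7CD (11 bits → U+07CD).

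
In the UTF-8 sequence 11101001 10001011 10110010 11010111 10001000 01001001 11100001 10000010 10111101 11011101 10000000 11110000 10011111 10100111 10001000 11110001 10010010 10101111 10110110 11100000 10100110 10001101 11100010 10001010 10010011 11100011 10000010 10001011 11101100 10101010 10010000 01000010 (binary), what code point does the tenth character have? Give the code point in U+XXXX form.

U+308B

Offset 0: leading byte 0xE9 = 11101001 → 3-byte char #1 = E9 8B B2.
Offset 3: leading byte 0xD7 = 11010111 → 2-byte char #2 = D7 88.
Offset 5: leading byte 0x49 = 01001001 → 1-byte char #3 = 49.
Offset 6: leading byte 0xE1 = 11100001 → 3-byte char #4 = E1 82 BD.
Offset 9: leading byte 0xDD = 11011101 → 2-byte char #5 = DD 80.
Offset 11: leading byte 0xF0 = 11110000 → 4-byte char #6 = F0 9F A7 88.
Offset 15: leading byte 0xF1 = 11110001 → 4-byte char #7 = F1 92 AF B6.
Offset 19: leading byte 0xE0 = 11100000 → 3-byte char #8 = E0 A6 8D.
Offset 22: leading byte 0xE2 = 11100010 → 3-byte char #9 = E2 8A 93.
Offset 25: leading byte 0xE3 = 11100011 → 3-byte char #10 = E3 82 8B.
Leading byte 0xE3 = 11100011 matches 1110xxxx → 3-byte sequence.
Byte 1: 0xE3 = 11100011, payload 0011 (4 bits).
Byte 2: 0x82 = 10000010 (10xxxxxx ✓), payload 000010.
Byte 3: 0x8B = 10001011 (10xxxxxx ✓), payload 001011.
Concatenate: 0011000010001011 = 0x308B (16 bits → U+308B).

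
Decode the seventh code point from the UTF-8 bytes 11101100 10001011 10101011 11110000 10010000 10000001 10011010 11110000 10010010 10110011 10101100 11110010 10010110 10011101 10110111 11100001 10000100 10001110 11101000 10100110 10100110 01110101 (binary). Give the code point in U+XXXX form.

Offset 0: leading byte 0xEC = 11101100 → 3-byte char #1 = EC 8B AB.
Offset 3: leading byte 0xF0 = 11110000 → 4-byte char #2 = F0 90 81 9A.
Offset 7: leading byte 0xF0 = 11110000 → 4-byte char #3 = F0 92 B3 AC.
Offset 11: leading byte 0xF2 = 11110010 → 4-byte char #4 = F2 96 9D B7.
Offset 15: leading byte 0xE1 = 11100001 → 3-byte char #5 = E1 84 8E.
Offset 18: leading byte 0xE8 = 11101000 → 3-byte char #6 = E8 A6 A6.
Offset 21: leading byte 0x75 = 01110101 → 1-byte char #7 = 75.
Leading byte 0x75 = 01110101 matches 0xxxxxxx → 1-byte sequence.
Byte 1: 0x75 = 01110101, payload 1110101 (7 bits).
Concatenate: 1110101 = 0x75 (7 bits → U+0075).

U+0075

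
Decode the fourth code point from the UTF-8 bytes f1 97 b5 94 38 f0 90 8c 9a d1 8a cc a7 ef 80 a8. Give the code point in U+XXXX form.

U+044A

Offset 0: leading byte 0xF1 = 11110001 → 4-byte char #1 = F1 97 B5 94.
Offset 4: leading byte 0x38 = 00111000 → 1-byte char #2 = 38.
Offset 5: leading byte 0xF0 = 11110000 → 4-byte char #3 = F0 90 8C 9A.
Offset 9: leading byte 0xD1 = 11010001 → 2-byte char #4 = D1 8A.
Leading byte 0xD1 = 11010001 matches 110xxxxx → 2-byte sequence.
Byte 1: 0xD1 = 11010001, payload 10001 (5 bits).
Byte 2: 0x8A = 10001010 (10xxxxxx ✓), payload 001010.
Concatenate: 10001001010 = 0x44A (11 bits → U+044A).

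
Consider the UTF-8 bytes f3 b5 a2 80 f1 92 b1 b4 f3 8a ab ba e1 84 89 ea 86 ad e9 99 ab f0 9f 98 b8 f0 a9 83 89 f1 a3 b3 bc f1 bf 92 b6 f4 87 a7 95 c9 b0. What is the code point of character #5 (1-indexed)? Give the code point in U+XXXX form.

Offset 0: leading byte 0xF3 = 11110011 → 4-byte char #1 = F3 B5 A2 80.
Offset 4: leading byte 0xF1 = 11110001 → 4-byte char #2 = F1 92 B1 B4.
Offset 8: leading byte 0xF3 = 11110011 → 4-byte char #3 = F3 8A AB BA.
Offset 12: leading byte 0xE1 = 11100001 → 3-byte char #4 = E1 84 89.
Offset 15: leading byte 0xEA = 11101010 → 3-byte char #5 = EA 86 AD.
Leading byte 0xEA = 11101010 matches 1110xxxx → 3-byte sequence.
Byte 1: 0xEA = 11101010, payload 1010 (4 bits).
Byte 2: 0x86 = 10000110 (10xxxxxx ✓), payload 000110.
Byte 3: 0xAD = 10101101 (10xxxxxx ✓), payload 101101.
Concatenate: 1010000110101101 = 0xA1AD (16 bits → U+A1AD).

U+A1AD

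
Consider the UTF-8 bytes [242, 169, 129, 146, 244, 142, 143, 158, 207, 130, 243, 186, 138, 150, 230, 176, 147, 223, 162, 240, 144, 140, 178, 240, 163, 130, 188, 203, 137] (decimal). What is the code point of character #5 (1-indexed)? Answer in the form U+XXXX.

U+6C13

Offset 0: leading byte 0xF2 = 11110010 → 4-byte char #1 = F2 A9 81 92.
Offset 4: leading byte 0xF4 = 11110100 → 4-byte char #2 = F4 8E 8F 9E.
Offset 8: leading byte 0xCF = 11001111 → 2-byte char #3 = CF 82.
Offset 10: leading byte 0xF3 = 11110011 → 4-byte char #4 = F3 BA 8A 96.
Offset 14: leading byte 0xE6 = 11100110 → 3-byte char #5 = E6 B0 93.
Leading byte 0xE6 = 11100110 matches 1110xxxx → 3-byte sequence.
Byte 1: 0xE6 = 11100110, payload 0110 (4 bits).
Byte 2: 0xB0 = 10110000 (10xxxxxx ✓), payload 110000.
Byte 3: 0x93 = 10010011 (10xxxxxx ✓), payload 010011.
Concatenate: 0110110000010011 = 0x6C13 (16 bits → U+6C13).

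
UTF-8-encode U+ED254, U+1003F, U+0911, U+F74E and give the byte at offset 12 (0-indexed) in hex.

0x9D

U+ED254 → 4-byte form F3 AD 89 94 at offsets 0–3.
U+1003F → 4-byte form F0 90 80 BF at offsets 4–7.
U+0911 → 3-byte form E0 A4 91 at offsets 8–10.
U+F74E → 3-byte form EF 9D 8E at offsets 11–13.
Offset 12 falls in char 4's range; it's byte 2 of EF 9D 8E = 0x9D.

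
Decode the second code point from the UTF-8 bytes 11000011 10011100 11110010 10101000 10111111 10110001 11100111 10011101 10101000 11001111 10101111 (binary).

Offset 0: leading byte 0xC3 = 11000011 → 2-byte char #1 = C3 9C.
Offset 2: leading byte 0xF2 = 11110010 → 4-byte char #2 = F2 A8 BF B1.
Leading byte 0xF2 = 11110010 matches 11110xxx → 4-byte sequence.
Byte 1: 0xF2 = 11110010, payload 010 (3 bits).
Byte 2: 0xA8 = 10101000 (10xxxxxx ✓), payload 101000.
Byte 3: 0xBF = 10111111 (10xxxxxx ✓), payload 111111.
Byte 4: 0xB1 = 10110001 (10xxxxxx ✓), payload 110001.
Concatenate: 010101000111111110001 = 0xA8FF1 (21 bits → U+A8FF1).

U+A8FF1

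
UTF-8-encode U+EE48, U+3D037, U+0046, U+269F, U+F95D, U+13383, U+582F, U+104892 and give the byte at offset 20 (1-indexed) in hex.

1-indexed offset 20 is 0-indexed offset 19.
U+EE48 → 3-byte form EE B9 88 at offsets 0–2.
U+3D037 → 4-byte form F0 BD 80 B7 at offsets 3–6.
U+0046 → 1-byte form 46 at offsets 7–7.
U+269F → 3-byte form E2 9A 9F at offsets 8–10.
U+F95D → 3-byte form EF A5 9D at offsets 11–13.
U+13383 → 4-byte form F0 93 8E 83 at offsets 14–17.
U+582F → 3-byte form E5 A0 AF at offsets 18–20.
Offset 19 falls in char 7's range; it's byte 2 of E5 A0 AF = 0xA0.

0xA0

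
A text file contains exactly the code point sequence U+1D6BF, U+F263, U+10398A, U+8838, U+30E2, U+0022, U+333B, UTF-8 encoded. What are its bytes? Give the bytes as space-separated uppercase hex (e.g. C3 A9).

F0 9D 9A BF EF 89 A3 F4 83 A6 8A E8 A0 B8 E3 83 A2 22 E3 8C BB

U+1D6BF: 4-byte form → F0 9D 9A BF.
U+F263: 3-byte form → EF 89 A3.
U+10398A: 4-byte form → F4 83 A6 8A.
U+8838: 3-byte form → E8 A0 B8.
U+30E2: 3-byte form → E3 83 A2.
U+0022: 1-byte form → 22.
U+333B: 3-byte form → E3 8C BB.
Concatenated (21 bytes): F0 9D 9A BF EF 89 A3 F4 83 A6 8A E8 A0 B8 E3 83 A2 22 E3 8C BB.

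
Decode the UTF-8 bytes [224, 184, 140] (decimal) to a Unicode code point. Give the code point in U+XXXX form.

U+0E0C

Leading byte 0xE0 = 11100000 matches 1110xxxx → 3-byte sequence.
Byte 1: 0xE0 = 11100000, payload 0000 (4 bits).
Byte 2: 0xB8 = 10111000 (10xxxxxx ✓), payload 111000.
Byte 3: 0x8C = 10001100 (10xxxxxx ✓), payload 001100.
Concatenate: 0000111000001100 = 0xE0C (16 bits → U+0E0C).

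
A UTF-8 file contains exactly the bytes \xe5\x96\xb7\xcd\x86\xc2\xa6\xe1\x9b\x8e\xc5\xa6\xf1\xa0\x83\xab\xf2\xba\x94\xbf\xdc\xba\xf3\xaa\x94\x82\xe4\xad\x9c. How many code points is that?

10

Byte at offset 0: 0xE5 = 11100101 → 3-byte char (#1). Advance 3.
Byte at offset 3: 0xCD = 11001101 → 2-byte char (#2). Advance 2.
Byte at offset 5: 0xC2 = 11000010 → 2-byte char (#3). Advance 2.
Byte at offset 7: 0xE1 = 11100001 → 3-byte char (#4). Advance 3.
Byte at offset 10: 0xC5 = 11000101 → 2-byte char (#5). Advance 2.
Byte at offset 12: 0xF1 = 11110001 → 4-byte char (#6). Advance 4.
Byte at offset 16: 0xF2 = 11110010 → 4-byte char (#7). Advance 4.
Byte at offset 20: 0xDC = 11011100 → 2-byte char (#8). Advance 2.
Byte at offset 22: 0xF3 = 11110011 → 4-byte char (#9). Advance 4.
Byte at offset 26: 0xE4 = 11100100 → 3-byte char (#10). Advance 3.
Reached end at offset 29 after 10 code points.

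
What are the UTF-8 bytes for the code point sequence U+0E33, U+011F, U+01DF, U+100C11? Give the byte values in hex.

U+0E33: 3-byte form → E0 B8 B3.
U+011F: 2-byte form → C4 9F.
U+01DF: 2-byte form → C7 9F.
U+100C11: 4-byte form → F4 80 B0 91.
Concatenated (11 bytes): E0 B8 B3 C4 9F C7 9F F4 80 B0 91.

E0 B8 B3 C4 9F C7 9F F4 80 B0 91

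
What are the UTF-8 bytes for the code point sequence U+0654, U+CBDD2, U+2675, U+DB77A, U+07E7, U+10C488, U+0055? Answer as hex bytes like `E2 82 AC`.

U+0654: 2-byte form → D9 94.
U+CBDD2: 4-byte form → F3 8B B7 92.
U+2675: 3-byte form → E2 99 B5.
U+DB77A: 4-byte form → F3 9B 9D BA.
U+07E7: 2-byte form → DF A7.
U+10C488: 4-byte form → F4 8C 92 88.
U+0055: 1-byte form → 55.
Concatenated (20 bytes): D9 94 F3 8B B7 92 E2 99 B5 F3 9B 9D BA DF A7 F4 8C 92 88 55.

D9 94 F3 8B B7 92 E2 99 B5 F3 9B 9D BA DF A7 F4 8C 92 88 55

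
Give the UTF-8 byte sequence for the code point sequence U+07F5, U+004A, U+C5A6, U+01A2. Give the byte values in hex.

DF B5 4A EC 96 A6 C6 A2

U+07F5: 2-byte form → DF B5.
U+004A: 1-byte form → 4A.
U+C5A6: 3-byte form → EC 96 A6.
U+01A2: 2-byte form → C6 A2.
Concatenated (8 bytes): DF B5 4A EC 96 A6 C6 A2.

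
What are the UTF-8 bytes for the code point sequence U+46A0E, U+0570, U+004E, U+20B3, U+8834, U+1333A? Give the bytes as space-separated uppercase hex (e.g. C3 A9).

U+46A0E: 4-byte form → F1 86 A8 8E.
U+0570: 2-byte form → D5 B0.
U+004E: 1-byte form → 4E.
U+20B3: 3-byte form → E2 82 B3.
U+8834: 3-byte form → E8 A0 B4.
U+1333A: 4-byte form → F0 93 8C BA.
Concatenated (17 bytes): F1 86 A8 8E D5 B0 4E E2 82 B3 E8 A0 B4 F0 93 8C BA.

F1 86 A8 8E D5 B0 4E E2 82 B3 E8 A0 B4 F0 93 8C BA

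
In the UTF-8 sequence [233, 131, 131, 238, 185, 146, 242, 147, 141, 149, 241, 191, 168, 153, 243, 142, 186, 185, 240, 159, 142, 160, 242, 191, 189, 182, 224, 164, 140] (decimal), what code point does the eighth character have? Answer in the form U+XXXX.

Offset 0: leading byte 0xE9 = 11101001 → 3-byte char #1 = E9 83 83.
Offset 3: leading byte 0xEE = 11101110 → 3-byte char #2 = EE B9 92.
Offset 6: leading byte 0xF2 = 11110010 → 4-byte char #3 = F2 93 8D 95.
Offset 10: leading byte 0xF1 = 11110001 → 4-byte char #4 = F1 BF A8 99.
Offset 14: leading byte 0xF3 = 11110011 → 4-byte char #5 = F3 8E BA B9.
Offset 18: leading byte 0xF0 = 11110000 → 4-byte char #6 = F0 9F 8E A0.
Offset 22: leading byte 0xF2 = 11110010 → 4-byte char #7 = F2 BF BD B6.
Offset 26: leading byte 0xE0 = 11100000 → 3-byte char #8 = E0 A4 8C.
Leading byte 0xE0 = 11100000 matches 1110xxxx → 3-byte sequence.
Byte 1: 0xE0 = 11100000, payload 0000 (4 bits).
Byte 2: 0xA4 = 10100100 (10xxxxxx ✓), payload 100100.
Byte 3: 0x8C = 10001100 (10xxxxxx ✓), payload 001100.
Concatenate: 0000100100001100 = 0x90C (16 bits → U+090C).

U+090C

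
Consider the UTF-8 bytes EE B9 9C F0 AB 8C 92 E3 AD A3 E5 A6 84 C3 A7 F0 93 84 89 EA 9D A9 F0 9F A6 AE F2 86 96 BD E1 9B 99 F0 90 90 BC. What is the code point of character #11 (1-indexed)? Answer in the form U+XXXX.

U+1043C

Offset 0: leading byte 0xEE = 11101110 → 3-byte char #1 = EE B9 9C.
Offset 3: leading byte 0xF0 = 11110000 → 4-byte char #2 = F0 AB 8C 92.
Offset 7: leading byte 0xE3 = 11100011 → 3-byte char #3 = E3 AD A3.
Offset 10: leading byte 0xE5 = 11100101 → 3-byte char #4 = E5 A6 84.
Offset 13: leading byte 0xC3 = 11000011 → 2-byte char #5 = C3 A7.
Offset 15: leading byte 0xF0 = 11110000 → 4-byte char #6 = F0 93 84 89.
Offset 19: leading byte 0xEA = 11101010 → 3-byte char #7 = EA 9D A9.
Offset 22: leading byte 0xF0 = 11110000 → 4-byte char #8 = F0 9F A6 AE.
Offset 26: leading byte 0xF2 = 11110010 → 4-byte char #9 = F2 86 96 BD.
Offset 30: leading byte 0xE1 = 11100001 → 3-byte char #10 = E1 9B 99.
Offset 33: leading byte 0xF0 = 11110000 → 4-byte char #11 = F0 90 90 BC.
Leading byte 0xF0 = 11110000 matches 11110xxx → 4-byte sequence.
Byte 1: 0xF0 = 11110000, payload 000 (3 bits).
Byte 2: 0x90 = 10010000 (10xxxxxx ✓), payload 010000.
Byte 3: 0x90 = 10010000 (10xxxxxx ✓), payload 010000.
Byte 4: 0xBC = 10111100 (10xxxxxx ✓), payload 111100.
Concatenate: 000010000010000111100 = 0x1043C (21 bits → U+1043C).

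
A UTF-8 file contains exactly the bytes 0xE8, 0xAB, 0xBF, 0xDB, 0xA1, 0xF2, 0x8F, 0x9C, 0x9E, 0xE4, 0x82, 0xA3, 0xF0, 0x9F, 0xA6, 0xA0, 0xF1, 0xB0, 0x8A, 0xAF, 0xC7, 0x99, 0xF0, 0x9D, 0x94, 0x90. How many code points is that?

8

Byte at offset 0: 0xE8 = 11101000 → 3-byte char (#1). Advance 3.
Byte at offset 3: 0xDB = 11011011 → 2-byte char (#2). Advance 2.
Byte at offset 5: 0xF2 = 11110010 → 4-byte char (#3). Advance 4.
Byte at offset 9: 0xE4 = 11100100 → 3-byte char (#4). Advance 3.
Byte at offset 12: 0xF0 = 11110000 → 4-byte char (#5). Advance 4.
Byte at offset 16: 0xF1 = 11110001 → 4-byte char (#6). Advance 4.
Byte at offset 20: 0xC7 = 11000111 → 2-byte char (#7). Advance 2.
Byte at offset 22: 0xF0 = 11110000 → 4-byte char (#8). Advance 4.
Reached end at offset 26 after 8 code points.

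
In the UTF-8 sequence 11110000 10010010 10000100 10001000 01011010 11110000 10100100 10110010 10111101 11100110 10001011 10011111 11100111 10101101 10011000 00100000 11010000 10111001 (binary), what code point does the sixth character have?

U+0020

Offset 0: leading byte 0xF0 = 11110000 → 4-byte char #1 = F0 92 84 88.
Offset 4: leading byte 0x5A = 01011010 → 1-byte char #2 = 5A.
Offset 5: leading byte 0xF0 = 11110000 → 4-byte char #3 = F0 A4 B2 BD.
Offset 9: leading byte 0xE6 = 11100110 → 3-byte char #4 = E6 8B 9F.
Offset 12: leading byte 0xE7 = 11100111 → 3-byte char #5 = E7 AD 98.
Offset 15: leading byte 0x20 = 00100000 → 1-byte char #6 = 20.
Leading byte 0x20 = 00100000 matches 0xxxxxxx → 1-byte sequence.
Byte 1: 0x20 = 00100000, payload 0100000 (7 bits).
Concatenate: 0100000 = 0x20 (7 bits → U+0020).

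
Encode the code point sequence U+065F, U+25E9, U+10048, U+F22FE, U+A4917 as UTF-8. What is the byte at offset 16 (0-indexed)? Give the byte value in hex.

0x97

U+065F → 2-byte form D9 9F at offsets 0–1.
U+25E9 → 3-byte form E2 97 A9 at offsets 2–4.
U+10048 → 4-byte form F0 90 81 88 at offsets 5–8.
U+F22FE → 4-byte form F3 B2 8B BE at offsets 9–12.
U+A4917 → 4-byte form F2 A4 A4 97 at offsets 13–16.
Offset 16 falls in char 5's range; it's byte 4 of F2 A4 A4 97 = 0x97.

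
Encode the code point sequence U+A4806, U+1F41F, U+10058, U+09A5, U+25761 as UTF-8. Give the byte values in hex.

U+A4806: 4-byte form → F2 A4 A0 86.
U+1F41F: 4-byte form → F0 9F 90 9F.
U+10058: 4-byte form → F0 90 81 98.
U+09A5: 3-byte form → E0 A6 A5.
U+25761: 4-byte form → F0 A5 9D A1.
Concatenated (19 bytes): F2 A4 A0 86 F0 9F 90 9F F0 90 81 98 E0 A6 A5 F0 A5 9D A1.

F2 A4 A0 86 F0 9F 90 9F F0 90 81 98 E0 A6 A5 F0 A5 9D A1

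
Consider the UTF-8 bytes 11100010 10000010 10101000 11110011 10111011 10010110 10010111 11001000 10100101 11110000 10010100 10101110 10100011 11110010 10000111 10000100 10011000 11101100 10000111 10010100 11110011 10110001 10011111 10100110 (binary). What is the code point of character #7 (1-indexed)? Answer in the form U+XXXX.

U+F17E6

Offset 0: leading byte 0xE2 = 11100010 → 3-byte char #1 = E2 82 A8.
Offset 3: leading byte 0xF3 = 11110011 → 4-byte char #2 = F3 BB 96 97.
Offset 7: leading byte 0xC8 = 11001000 → 2-byte char #3 = C8 A5.
Offset 9: leading byte 0xF0 = 11110000 → 4-byte char #4 = F0 94 AE A3.
Offset 13: leading byte 0xF2 = 11110010 → 4-byte char #5 = F2 87 84 98.
Offset 17: leading byte 0xEC = 11101100 → 3-byte char #6 = EC 87 94.
Offset 20: leading byte 0xF3 = 11110011 → 4-byte char #7 = F3 B1 9F A6.
Leading byte 0xF3 = 11110011 matches 11110xxx → 4-byte sequence.
Byte 1: 0xF3 = 11110011, payload 011 (3 bits).
Byte 2: 0xB1 = 10110001 (10xxxxxx ✓), payload 110001.
Byte 3: 0x9F = 10011111 (10xxxxxx ✓), payload 011111.
Byte 4: 0xA6 = 10100110 (10xxxxxx ✓), payload 100110.
Concatenate: 011110001011111100110 = 0xF17E6 (21 bits → U+F17E6).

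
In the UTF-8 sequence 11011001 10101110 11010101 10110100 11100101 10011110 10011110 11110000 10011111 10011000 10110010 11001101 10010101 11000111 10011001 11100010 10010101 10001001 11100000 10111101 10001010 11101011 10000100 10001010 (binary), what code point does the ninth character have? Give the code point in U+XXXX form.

Offset 0: leading byte 0xD9 = 11011001 → 2-byte char #1 = D9 AE.
Offset 2: leading byte 0xD5 = 11010101 → 2-byte char #2 = D5 B4.
Offset 4: leading byte 0xE5 = 11100101 → 3-byte char #3 = E5 9E 9E.
Offset 7: leading byte 0xF0 = 11110000 → 4-byte char #4 = F0 9F 98 B2.
Offset 11: leading byte 0xCD = 11001101 → 2-byte char #5 = CD 95.
Offset 13: leading byte 0xC7 = 11000111 → 2-byte char #6 = C7 99.
Offset 15: leading byte 0xE2 = 11100010 → 3-byte char #7 = E2 95 89.
Offset 18: leading byte 0xE0 = 11100000 → 3-byte char #8 = E0 BD 8A.
Offset 21: leading byte 0xEB = 11101011 → 3-byte char #9 = EB 84 8A.
Leading byte 0xEB = 11101011 matches 1110xxxx → 3-byte sequence.
Byte 1: 0xEB = 11101011, payload 1011 (4 bits).
Byte 2: 0x84 = 10000100 (10xxxxxx ✓), payload 000100.
Byte 3: 0x8A = 10001010 (10xxxxxx ✓), payload 001010.
Concatenate: 1011000100001010 = 0xB10A (16 bits → U+B10A).

U+B10A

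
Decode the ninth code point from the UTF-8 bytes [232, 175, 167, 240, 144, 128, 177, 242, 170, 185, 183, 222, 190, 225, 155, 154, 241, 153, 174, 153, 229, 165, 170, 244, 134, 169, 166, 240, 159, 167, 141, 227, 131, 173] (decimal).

U+1F9CD

Offset 0: leading byte 0xE8 = 11101000 → 3-byte char #1 = E8 AF A7.
Offset 3: leading byte 0xF0 = 11110000 → 4-byte char #2 = F0 90 80 B1.
Offset 7: leading byte 0xF2 = 11110010 → 4-byte char #3 = F2 AA B9 B7.
Offset 11: leading byte 0xDE = 11011110 → 2-byte char #4 = DE BE.
Offset 13: leading byte 0xE1 = 11100001 → 3-byte char #5 = E1 9B 9A.
Offset 16: leading byte 0xF1 = 11110001 → 4-byte char #6 = F1 99 AE 99.
Offset 20: leading byte 0xE5 = 11100101 → 3-byte char #7 = E5 A5 AA.
Offset 23: leading byte 0xF4 = 11110100 → 4-byte char #8 = F4 86 A9 A6.
Offset 27: leading byte 0xF0 = 11110000 → 4-byte char #9 = F0 9F A7 8D.
Leading byte 0xF0 = 11110000 matches 11110xxx → 4-byte sequence.
Byte 1: 0xF0 = 11110000, payload 000 (3 bits).
Byte 2: 0x9F = 10011111 (10xxxxxx ✓), payload 011111.
Byte 3: 0xA7 = 10100111 (10xxxxxx ✓), payload 100111.
Byte 4: 0x8D = 10001101 (10xxxxxx ✓), payload 001101.
Concatenate: 000011111100111001101 = 0x1F9CD (21 bits → U+1F9CD).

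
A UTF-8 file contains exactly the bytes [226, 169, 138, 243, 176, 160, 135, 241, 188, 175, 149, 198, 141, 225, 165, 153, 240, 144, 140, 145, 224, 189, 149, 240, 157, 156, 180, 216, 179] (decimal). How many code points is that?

Byte at offset 0: 0xE2 = 11100010 → 3-byte char (#1). Advance 3.
Byte at offset 3: 0xF3 = 11110011 → 4-byte char (#2). Advance 4.
Byte at offset 7: 0xF1 = 11110001 → 4-byte char (#3). Advance 4.
Byte at offset 11: 0xC6 = 11000110 → 2-byte char (#4). Advance 2.
Byte at offset 13: 0xE1 = 11100001 → 3-byte char (#5). Advance 3.
Byte at offset 16: 0xF0 = 11110000 → 4-byte char (#6). Advance 4.
Byte at offset 20: 0xE0 = 11100000 → 3-byte char (#7). Advance 3.
Byte at offset 23: 0xF0 = 11110000 → 4-byte char (#8). Advance 4.
Byte at offset 27: 0xD8 = 11011000 → 2-byte char (#9). Advance 2.
Reached end at offset 29 after 9 code points.

9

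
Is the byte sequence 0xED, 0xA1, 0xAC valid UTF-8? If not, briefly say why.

Structurally a 3-byte sequence; payload = 0xD86C.
But 0xD86C is in U+D800–U+DFFF, the surrogate range. Surrogates are not Unicode scalar values and are forbidden in UTF-8.

invalid (encodes a surrogate (U+D800–U+DFFF))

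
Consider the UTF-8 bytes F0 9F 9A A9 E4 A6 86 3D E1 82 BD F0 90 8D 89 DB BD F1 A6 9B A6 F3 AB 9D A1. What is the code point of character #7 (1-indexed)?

U+666E6

Offset 0: leading byte 0xF0 = 11110000 → 4-byte char #1 = F0 9F 9A A9.
Offset 4: leading byte 0xE4 = 11100100 → 3-byte char #2 = E4 A6 86.
Offset 7: leading byte 0x3D = 00111101 → 1-byte char #3 = 3D.
Offset 8: leading byte 0xE1 = 11100001 → 3-byte char #4 = E1 82 BD.
Offset 11: leading byte 0xF0 = 11110000 → 4-byte char #5 = F0 90 8D 89.
Offset 15: leading byte 0xDB = 11011011 → 2-byte char #6 = DB BD.
Offset 17: leading byte 0xF1 = 11110001 → 4-byte char #7 = F1 A6 9B A6.
Leading byte 0xF1 = 11110001 matches 11110xxx → 4-byte sequence.
Byte 1: 0xF1 = 11110001, payload 001 (3 bits).
Byte 2: 0xA6 = 10100110 (10xxxxxx ✓), payload 100110.
Byte 3: 0x9B = 10011011 (10xxxxxx ✓), payload 011011.
Byte 4: 0xA6 = 10100110 (10xxxxxx ✓), payload 100110.
Concatenate: 001100110011011100110 = 0x666E6 (21 bits → U+666E6).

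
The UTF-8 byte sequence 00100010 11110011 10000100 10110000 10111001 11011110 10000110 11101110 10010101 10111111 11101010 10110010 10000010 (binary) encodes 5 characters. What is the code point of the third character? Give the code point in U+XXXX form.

U+0786

Offset 0: leading byte 0x22 = 00100010 → 1-byte char #1 = 22.
Offset 1: leading byte 0xF3 = 11110011 → 4-byte char #2 = F3 84 B0 B9.
Offset 5: leading byte 0xDE = 11011110 → 2-byte char #3 = DE 86.
Leading byte 0xDE = 11011110 matches 110xxxxx → 2-byte sequence.
Byte 1: 0xDE = 11011110, payload 11110 (5 bits).
Byte 2: 0x86 = 10000110 (10xxxxxx ✓), payload 000110.
Concatenate: 11110000110 = 0x786 (11 bits → U+0786).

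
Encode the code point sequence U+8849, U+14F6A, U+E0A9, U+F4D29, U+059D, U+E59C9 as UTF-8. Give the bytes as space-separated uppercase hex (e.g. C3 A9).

E8 A1 89 F0 94 BD AA EE 82 A9 F3 B4 B4 A9 D6 9D F3 A5 A7 89

U+8849: 3-byte form → E8 A1 89.
U+14F6A: 4-byte form → F0 94 BD AA.
U+E0A9: 3-byte form → EE 82 A9.
U+F4D29: 4-byte form → F3 B4 B4 A9.
U+059D: 2-byte form → D6 9D.
U+E59C9: 4-byte form → F3 A5 A7 89.
Concatenated (20 bytes): E8 A1 89 F0 94 BD AA EE 82 A9 F3 B4 B4 A9 D6 9D F3 A5 A7 89.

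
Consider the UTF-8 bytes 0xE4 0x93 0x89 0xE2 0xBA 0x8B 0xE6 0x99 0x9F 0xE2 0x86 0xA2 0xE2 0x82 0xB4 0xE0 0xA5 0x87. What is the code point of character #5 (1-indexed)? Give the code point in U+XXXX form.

U+20B4

Offset 0: leading byte 0xE4 = 11100100 → 3-byte char #1 = E4 93 89.
Offset 3: leading byte 0xE2 = 11100010 → 3-byte char #2 = E2 BA 8B.
Offset 6: leading byte 0xE6 = 11100110 → 3-byte char #3 = E6 99 9F.
Offset 9: leading byte 0xE2 = 11100010 → 3-byte char #4 = E2 86 A2.
Offset 12: leading byte 0xE2 = 11100010 → 3-byte char #5 = E2 82 B4.
Leading byte 0xE2 = 11100010 matches 1110xxxx → 3-byte sequence.
Byte 1: 0xE2 = 11100010, payload 0010 (4 bits).
Byte 2: 0x82 = 10000010 (10xxxxxx ✓), payload 000010.
Byte 3: 0xB4 = 10110100 (10xxxxxx ✓), payload 110100.
Concatenate: 0010000010110100 = 0x20B4 (16 bits → U+20B4).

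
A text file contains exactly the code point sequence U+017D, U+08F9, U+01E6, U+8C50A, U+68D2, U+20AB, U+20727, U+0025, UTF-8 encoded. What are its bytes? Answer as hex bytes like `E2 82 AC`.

U+017D: 2-byte form → C5 BD.
U+08F9: 3-byte form → E0 A3 B9.
U+01E6: 2-byte form → C7 A6.
U+8C50A: 4-byte form → F2 8C 94 8A.
U+68D2: 3-byte form → E6 A3 92.
U+20AB: 3-byte form → E2 82 AB.
U+20727: 4-byte form → F0 A0 9C A7.
U+0025: 1-byte form → 25.
Concatenated (22 bytes): C5 BD E0 A3 B9 C7 A6 F2 8C 94 8A E6 A3 92 E2 82 AB F0 A0 9C A7 25.

C5 BD E0 A3 B9 C7 A6 F2 8C 94 8A E6 A3 92 E2 82 AB F0 A0 9C A7 25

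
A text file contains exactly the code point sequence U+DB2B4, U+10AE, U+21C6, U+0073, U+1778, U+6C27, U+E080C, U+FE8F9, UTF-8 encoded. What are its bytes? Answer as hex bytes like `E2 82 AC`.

U+DB2B4: 4-byte form → F3 9B 8A B4.
U+10AE: 3-byte form → E1 82 AE.
U+21C6: 3-byte form → E2 87 86.
U+0073: 1-byte form → 73.
U+1778: 3-byte form → E1 9D B8.
U+6C27: 3-byte form → E6 B0 A7.
U+E080C: 4-byte form → F3 A0 A0 8C.
U+FE8F9: 4-byte form → F3 BE A3 B9.
Concatenated (25 bytes): F3 9B 8A B4 E1 82 AE E2 87 86 73 E1 9D B8 E6 B0 A7 F3 A0 A0 8C F3 BE A3 B9.

F3 9B 8A B4 E1 82 AE E2 87 86 73 E1 9D B8 E6 B0 A7 F3 A0 A0 8C F3 BE A3 B9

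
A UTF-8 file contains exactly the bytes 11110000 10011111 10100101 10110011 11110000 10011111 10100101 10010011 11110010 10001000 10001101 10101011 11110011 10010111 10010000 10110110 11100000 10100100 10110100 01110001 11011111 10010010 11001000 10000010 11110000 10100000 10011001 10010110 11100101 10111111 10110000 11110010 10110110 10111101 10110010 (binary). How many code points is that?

Byte at offset 0: 0xF0 = 11110000 → 4-byte char (#1). Advance 4.
Byte at offset 4: 0xF0 = 11110000 → 4-byte char (#2). Advance 4.
Byte at offset 8: 0xF2 = 11110010 → 4-byte char (#3). Advance 4.
Byte at offset 12: 0xF3 = 11110011 → 4-byte char (#4). Advance 4.
Byte at offset 16: 0xE0 = 11100000 → 3-byte char (#5). Advance 3.
Byte at offset 19: 0x71 = 01110001 → 1-byte char (#6). Advance 1.
Byte at offset 20: 0xDF = 11011111 → 2-byte char (#7). Advance 2.
Byte at offset 22: 0xC8 = 11001000 → 2-byte char (#8). Advance 2.
Byte at offset 24: 0xF0 = 11110000 → 4-byte char (#9). Advance 4.
Byte at offset 28: 0xE5 = 11100101 → 3-byte char (#10). Advance 3.
Byte at offset 31: 0xF2 = 11110010 → 4-byte char (#11). Advance 4.
Reached end at offset 35 after 11 code points.

11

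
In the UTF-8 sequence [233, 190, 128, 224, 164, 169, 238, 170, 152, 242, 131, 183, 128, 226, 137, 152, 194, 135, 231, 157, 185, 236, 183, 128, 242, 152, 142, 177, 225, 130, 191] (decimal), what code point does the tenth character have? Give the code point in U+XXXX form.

U+10BF

Offset 0: leading byte 0xE9 = 11101001 → 3-byte char #1 = E9 BE 80.
Offset 3: leading byte 0xE0 = 11100000 → 3-byte char #2 = E0 A4 A9.
Offset 6: leading byte 0xEE = 11101110 → 3-byte char #3 = EE AA 98.
Offset 9: leading byte 0xF2 = 11110010 → 4-byte char #4 = F2 83 B7 80.
Offset 13: leading byte 0xE2 = 11100010 → 3-byte char #5 = E2 89 98.
Offset 16: leading byte 0xC2 = 11000010 → 2-byte char #6 = C2 87.
Offset 18: leading byte 0xE7 = 11100111 → 3-byte char #7 = E7 9D B9.
Offset 21: leading byte 0xEC = 11101100 → 3-byte char #8 = EC B7 80.
Offset 24: leading byte 0xF2 = 11110010 → 4-byte char #9 = F2 98 8E B1.
Offset 28: leading byte 0xE1 = 11100001 → 3-byte char #10 = E1 82 BF.
Leading byte 0xE1 = 11100001 matches 1110xxxx → 3-byte sequence.
Byte 1: 0xE1 = 11100001, payload 0001 (4 bits).
Byte 2: 0x82 = 10000010 (10xxxxxx ✓), payload 000010.
Byte 3: 0xBF = 10111111 (10xxxxxx ✓), payload 111111.
Concatenate: 0001000010111111 = 0x10BF (16 bits → U+10BF).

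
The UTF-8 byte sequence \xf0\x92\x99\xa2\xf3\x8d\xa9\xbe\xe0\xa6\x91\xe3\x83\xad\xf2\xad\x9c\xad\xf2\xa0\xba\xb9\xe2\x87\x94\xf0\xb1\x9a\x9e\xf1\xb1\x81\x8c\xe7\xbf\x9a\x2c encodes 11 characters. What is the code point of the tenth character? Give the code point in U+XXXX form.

Offset 0: leading byte 0xF0 = 11110000 → 4-byte char #1 = F0 92 99 A2.
Offset 4: leading byte 0xF3 = 11110011 → 4-byte char #2 = F3 8D A9 BE.
Offset 8: leading byte 0xE0 = 11100000 → 3-byte char #3 = E0 A6 91.
Offset 11: leading byte 0xE3 = 11100011 → 3-byte char #4 = E3 83 AD.
Offset 14: leading byte 0xF2 = 11110010 → 4-byte char #5 = F2 AD 9C AD.
Offset 18: leading byte 0xF2 = 11110010 → 4-byte char #6 = F2 A0 BA B9.
Offset 22: leading byte 0xE2 = 11100010 → 3-byte char #7 = E2 87 94.
Offset 25: leading byte 0xF0 = 11110000 → 4-byte char #8 = F0 B1 9A 9E.
Offset 29: leading byte 0xF1 = 11110001 → 4-byte char #9 = F1 B1 81 8C.
Offset 33: leading byte 0xE7 = 11100111 → 3-byte char #10 = E7 BF 9A.
Leading byte 0xE7 = 11100111 matches 1110xxxx → 3-byte sequence.
Byte 1: 0xE7 = 11100111, payload 0111 (4 bits).
Byte 2: 0xBF = 10111111 (10xxxxxx ✓), payload 111111.
Byte 3: 0x9A = 10011010 (10xxxxxx ✓), payload 011010.
Concatenate: 0111111111011010 = 0x7FDA (16 bits → U+7FDA).

U+7FDA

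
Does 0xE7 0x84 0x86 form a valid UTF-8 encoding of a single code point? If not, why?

valid

Leading byte 0xE7 = 11100111 → 3-byte form.
Continuation bytes 0x84=10000100, 0x86=10000110 all match 10xxxxxx.
Decoded value 0x7106 is ≥ 0x800 (shortest form) and not a surrogate.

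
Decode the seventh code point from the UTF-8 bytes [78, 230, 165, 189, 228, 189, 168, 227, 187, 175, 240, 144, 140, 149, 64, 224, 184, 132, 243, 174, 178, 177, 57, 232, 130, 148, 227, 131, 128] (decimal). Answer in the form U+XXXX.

Offset 0: leading byte 0x4E = 01001110 → 1-byte char #1 = 4E.
Offset 1: leading byte 0xE6 = 11100110 → 3-byte char #2 = E6 A5 BD.
Offset 4: leading byte 0xE4 = 11100100 → 3-byte char #3 = E4 BD A8.
Offset 7: leading byte 0xE3 = 11100011 → 3-byte char #4 = E3 BB AF.
Offset 10: leading byte 0xF0 = 11110000 → 4-byte char #5 = F0 90 8C 95.
Offset 14: leading byte 0x40 = 01000000 → 1-byte char #6 = 40.
Offset 15: leading byte 0xE0 = 11100000 → 3-byte char #7 = E0 B8 84.
Leading byte 0xE0 = 11100000 matches 1110xxxx → 3-byte sequence.
Byte 1: 0xE0 = 11100000, payload 0000 (4 bits).
Byte 2: 0xB8 = 10111000 (10xxxxxx ✓), payload 111000.
Byte 3: 0x84 = 10000100 (10xxxxxx ✓), payload 000100.
Concatenate: 0000111000000100 = 0xE04 (16 bits → U+0E04).

U+0E04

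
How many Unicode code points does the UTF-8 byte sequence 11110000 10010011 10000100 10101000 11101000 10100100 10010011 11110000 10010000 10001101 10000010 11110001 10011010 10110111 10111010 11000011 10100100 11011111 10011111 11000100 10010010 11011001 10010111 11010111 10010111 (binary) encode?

9

Byte at offset 0: 0xF0 = 11110000 → 4-byte char (#1). Advance 4.
Byte at offset 4: 0xE8 = 11101000 → 3-byte char (#2). Advance 3.
Byte at offset 7: 0xF0 = 11110000 → 4-byte char (#3). Advance 4.
Byte at offset 11: 0xF1 = 11110001 → 4-byte char (#4). Advance 4.
Byte at offset 15: 0xC3 = 11000011 → 2-byte char (#5). Advance 2.
Byte at offset 17: 0xDF = 11011111 → 2-byte char (#6). Advance 2.
Byte at offset 19: 0xC4 = 11000100 → 2-byte char (#7). Advance 2.
Byte at offset 21: 0xD9 = 11011001 → 2-byte char (#8). Advance 2.
Byte at offset 23: 0xD7 = 11010111 → 2-byte char (#9). Advance 2.
Reached end at offset 25 after 9 code points.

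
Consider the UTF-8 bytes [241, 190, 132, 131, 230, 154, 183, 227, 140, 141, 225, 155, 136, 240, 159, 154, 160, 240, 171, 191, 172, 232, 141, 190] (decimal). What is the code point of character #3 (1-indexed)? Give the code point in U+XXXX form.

U+330D

Offset 0: leading byte 0xF1 = 11110001 → 4-byte char #1 = F1 BE 84 83.
Offset 4: leading byte 0xE6 = 11100110 → 3-byte char #2 = E6 9A B7.
Offset 7: leading byte 0xE3 = 11100011 → 3-byte char #3 = E3 8C 8D.
Leading byte 0xE3 = 11100011 matches 1110xxxx → 3-byte sequence.
Byte 1: 0xE3 = 11100011, payload 0011 (4 bits).
Byte 2: 0x8C = 10001100 (10xxxxxx ✓), payload 001100.
Byte 3: 0x8D = 10001101 (10xxxxxx ✓), payload 001101.
Concatenate: 0011001100001101 = 0x330D (16 bits → U+330D).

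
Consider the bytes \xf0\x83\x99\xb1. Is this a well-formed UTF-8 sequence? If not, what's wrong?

invalid (overlong encoding)

Leading byte 0xF0 = 11110000 → 4-byte form.
Continuation bytes all match 10xxxxxx. Payload decodes to 0x3671.
But 0x3671 < 0x10000, the minimum for a 4-byte sequence — this is an overlong encoding.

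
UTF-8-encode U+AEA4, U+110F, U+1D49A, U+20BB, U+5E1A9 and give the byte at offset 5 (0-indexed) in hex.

0x8F

U+AEA4 → 3-byte form EA BA A4 at offsets 0–2.
U+110F → 3-byte form E1 84 8F at offsets 3–5.
Offset 5 falls in char 2's range; it's byte 3 of E1 84 8F = 0x8F.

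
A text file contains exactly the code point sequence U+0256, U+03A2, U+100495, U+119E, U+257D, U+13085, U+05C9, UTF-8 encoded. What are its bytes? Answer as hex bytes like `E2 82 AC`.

U+0256: 2-byte form → C9 96.
U+03A2: 2-byte form → CE A2.
U+100495: 4-byte form → F4 80 92 95.
U+119E: 3-byte form → E1 86 9E.
U+257D: 3-byte form → E2 95 BD.
U+13085: 4-byte form → F0 93 82 85.
U+05C9: 2-byte form → D7 89.
Concatenated (20 bytes): C9 96 CE A2 F4 80 92 95 E1 86 9E E2 95 BD F0 93 82 85 D7 89.

C9 96 CE A2 F4 80 92 95 E1 86 9E E2 95 BD F0 93 82 85 D7 89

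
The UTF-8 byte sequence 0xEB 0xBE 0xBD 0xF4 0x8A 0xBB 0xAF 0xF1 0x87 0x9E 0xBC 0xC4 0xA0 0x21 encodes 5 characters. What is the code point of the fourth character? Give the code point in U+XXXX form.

U+0120

Offset 0: leading byte 0xEB = 11101011 → 3-byte char #1 = EB BE BD.
Offset 3: leading byte 0xF4 = 11110100 → 4-byte char #2 = F4 8A BB AF.
Offset 7: leading byte 0xF1 = 11110001 → 4-byte char #3 = F1 87 9E BC.
Offset 11: leading byte 0xC4 = 11000100 → 2-byte char #4 = C4 A0.
Leading byte 0xC4 = 11000100 matches 110xxxxx → 2-byte sequence.
Byte 1: 0xC4 = 11000100, payload 00100 (5 bits).
Byte 2: 0xA0 = 10100000 (10xxxxxx ✓), payload 100000.
Concatenate: 00100100000 = 0x120 (11 bits → U+0120).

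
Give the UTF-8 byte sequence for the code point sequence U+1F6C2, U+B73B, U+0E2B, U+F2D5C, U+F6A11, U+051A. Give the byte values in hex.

U+1F6C2: 4-byte form → F0 9F 9B 82.
U+B73B: 3-byte form → EB 9C BB.
U+0E2B: 3-byte form → E0 B8 AB.
U+F2D5C: 4-byte form → F3 B2 B5 9C.
U+F6A11: 4-byte form → F3 B6 A8 91.
U+051A: 2-byte form → D4 9A.
Concatenated (20 bytes): F0 9F 9B 82 EB 9C BB E0 B8 AB F3 B2 B5 9C F3 B6 A8 91 D4 9A.

F0 9F 9B 82 EB 9C BB E0 B8 AB F3 B2 B5 9C F3 B6 A8 91 D4 9A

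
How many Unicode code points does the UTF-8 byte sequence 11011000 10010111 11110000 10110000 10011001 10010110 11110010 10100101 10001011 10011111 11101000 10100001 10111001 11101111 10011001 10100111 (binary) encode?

Byte at offset 0: 0xD8 = 11011000 → 2-byte char (#1). Advance 2.
Byte at offset 2: 0xF0 = 11110000 → 4-byte char (#2). Advance 4.
Byte at offset 6: 0xF2 = 11110010 → 4-byte char (#3). Advance 4.
Byte at offset 10: 0xE8 = 11101000 → 3-byte char (#4). Advance 3.
Byte at offset 13: 0xEF = 11101111 → 3-byte char (#5). Advance 3.
Reached end at offset 16 after 5 code points.

5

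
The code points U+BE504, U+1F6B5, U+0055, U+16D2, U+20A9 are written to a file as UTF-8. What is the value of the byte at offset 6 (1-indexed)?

1-indexed offset 6 is 0-indexed offset 5.
U+BE504 → 4-byte form F2 BE 94 84 at offsets 0–3.
U+1F6B5 → 4-byte form F0 9F 9A B5 at offsets 4–7.
Offset 5 falls in char 2's range; it's byte 2 of F0 9F 9A B5 = 0x9F.

0x9F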